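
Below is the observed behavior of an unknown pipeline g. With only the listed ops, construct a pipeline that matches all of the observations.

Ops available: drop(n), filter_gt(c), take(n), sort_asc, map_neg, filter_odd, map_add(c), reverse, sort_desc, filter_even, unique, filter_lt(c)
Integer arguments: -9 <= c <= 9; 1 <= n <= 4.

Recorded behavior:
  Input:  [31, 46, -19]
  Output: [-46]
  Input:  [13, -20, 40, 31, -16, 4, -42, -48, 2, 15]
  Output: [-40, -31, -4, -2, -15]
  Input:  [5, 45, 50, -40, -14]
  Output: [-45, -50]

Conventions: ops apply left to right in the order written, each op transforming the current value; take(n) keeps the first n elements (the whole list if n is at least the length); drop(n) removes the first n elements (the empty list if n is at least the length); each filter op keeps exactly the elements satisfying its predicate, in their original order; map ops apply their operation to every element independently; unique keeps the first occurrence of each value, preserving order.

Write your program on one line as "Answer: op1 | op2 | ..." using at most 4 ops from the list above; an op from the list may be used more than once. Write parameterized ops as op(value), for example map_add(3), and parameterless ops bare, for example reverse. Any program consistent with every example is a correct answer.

filter_gt(-3) | map_neg | drop(1)

Check, running the answer program on each example:
  [31, 46, -19] -> [31, 46] -> [-31, -46] -> [-46]
  [13, -20, 40, 31, -16, 4, -42, -48, 2, 15] -> [13, 40, 31, 4, 2, 15] -> [-13, -40, -31, -4, -2, -15] -> [-40, -31, -4, -2, -15]
  [5, 45, 50, -40, -14] -> [5, 45, 50] -> [-5, -45, -50] -> [-45, -50]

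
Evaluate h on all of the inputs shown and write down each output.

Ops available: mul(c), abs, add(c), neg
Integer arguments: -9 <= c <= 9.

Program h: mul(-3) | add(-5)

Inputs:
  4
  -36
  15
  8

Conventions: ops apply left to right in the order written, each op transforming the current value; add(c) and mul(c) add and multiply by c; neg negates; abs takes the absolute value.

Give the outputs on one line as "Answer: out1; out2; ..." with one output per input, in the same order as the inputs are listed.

Execution, op by op:
  4 -> -12 -> -17
  -36 -> 108 -> 103
  15 -> -45 -> -50
  8 -> -24 -> -29

-17; 103; -50; -29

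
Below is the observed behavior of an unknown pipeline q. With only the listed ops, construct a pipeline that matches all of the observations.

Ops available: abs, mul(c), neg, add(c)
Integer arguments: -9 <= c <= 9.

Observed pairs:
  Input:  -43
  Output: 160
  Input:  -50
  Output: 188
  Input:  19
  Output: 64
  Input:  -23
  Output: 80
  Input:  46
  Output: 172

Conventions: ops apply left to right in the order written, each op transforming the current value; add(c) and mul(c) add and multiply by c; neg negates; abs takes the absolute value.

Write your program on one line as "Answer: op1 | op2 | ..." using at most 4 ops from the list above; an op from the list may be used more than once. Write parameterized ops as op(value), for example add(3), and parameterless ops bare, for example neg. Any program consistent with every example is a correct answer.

abs | add(-3) | mul(-4) | neg

Check, running the answer program on each example:
  -43 -> 43 -> 40 -> -160 -> 160
  -50 -> 50 -> 47 -> -188 -> 188
  19 -> 19 -> 16 -> -64 -> 64
  -23 -> 23 -> 20 -> -80 -> 80
  46 -> 46 -> 43 -> -172 -> 172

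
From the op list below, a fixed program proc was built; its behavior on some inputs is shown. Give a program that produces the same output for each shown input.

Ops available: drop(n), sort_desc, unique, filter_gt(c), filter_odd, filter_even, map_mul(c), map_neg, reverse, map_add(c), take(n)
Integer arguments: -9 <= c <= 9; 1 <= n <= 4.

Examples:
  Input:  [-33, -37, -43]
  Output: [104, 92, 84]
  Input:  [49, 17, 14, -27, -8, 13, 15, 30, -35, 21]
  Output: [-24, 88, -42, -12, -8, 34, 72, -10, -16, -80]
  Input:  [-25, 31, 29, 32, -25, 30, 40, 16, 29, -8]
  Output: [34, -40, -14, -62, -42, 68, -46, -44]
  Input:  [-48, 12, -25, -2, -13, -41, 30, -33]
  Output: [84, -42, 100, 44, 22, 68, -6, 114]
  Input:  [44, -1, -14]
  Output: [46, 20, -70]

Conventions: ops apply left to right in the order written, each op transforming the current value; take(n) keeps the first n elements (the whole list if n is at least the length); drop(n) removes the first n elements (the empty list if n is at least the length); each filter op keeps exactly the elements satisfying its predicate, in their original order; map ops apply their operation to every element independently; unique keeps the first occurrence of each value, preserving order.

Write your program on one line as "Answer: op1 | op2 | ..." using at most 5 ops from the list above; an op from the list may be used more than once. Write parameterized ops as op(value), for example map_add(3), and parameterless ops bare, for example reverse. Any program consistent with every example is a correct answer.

map_neg | reverse | map_add(9) | map_mul(2) | unique

Check, running the answer program on each example:
  [-33, -37, -43] -> [33, 37, 43] -> [43, 37, 33] -> [52, 46, 42] -> [104, 92, 84] -> [104, 92, 84]
  [49, 17, 14, -27, -8, 13, 15, 30, -35, 21] -> [-49, -17, -14, 27, 8, -13, -15, -30, 35, -21] -> [-21, 35, -30, -15, -13, 8, 27, -14, -17, -49] -> [-12, 44, -21, -6, -4, 17, 36, -5, -8, -40] -> [-24, 88, -42, -12, -8, 34, 72, -10, -16, -80] -> [-24, 88, -42, -12, -8, 34, 72, -10, -16, -80]
  [-25, 31, 29, 32, -25, 30, 40, 16, 29, -8] -> [25, -31, -29, -32, 25, -30, -40, -16, -29, 8] -> [8, -29, -16, -40, -30, 25, -32, -29, -31, 25] -> [17, -20, -7, -31, -21, 34, -23, -20, -22, 34] -> [34, -40, -14, -62, -42, 68, -46, -40, -44, 68] -> [34, -40, -14, -62, -42, 68, -46, -44]
  [-48, 12, -25, -2, -13, -41, 30, -33] -> [48, -12, 25, 2, 13, 41, -30, 33] -> [33, -30, 41, 13, 2, 25, -12, 48] -> [42, -21, 50, 22, 11, 34, -3, 57] -> [84, -42, 100, 44, 22, 68, -6, 114] -> [84, -42, 100, 44, 22, 68, -6, 114]
  [44, -1, -14] -> [-44, 1, 14] -> [14, 1, -44] -> [23, 10, -35] -> [46, 20, -70] -> [46, 20, -70]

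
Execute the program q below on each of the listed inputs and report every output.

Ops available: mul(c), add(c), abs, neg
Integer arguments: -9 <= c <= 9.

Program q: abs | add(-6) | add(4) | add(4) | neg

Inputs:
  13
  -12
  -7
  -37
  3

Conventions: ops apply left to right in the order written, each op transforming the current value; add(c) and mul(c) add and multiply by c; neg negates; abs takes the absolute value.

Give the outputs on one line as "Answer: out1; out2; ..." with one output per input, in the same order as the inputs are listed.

-15; -14; -9; -39; -5

Execution, op by op:
  13 -> 13 -> 7 -> 11 -> 15 -> -15
  -12 -> 12 -> 6 -> 10 -> 14 -> -14
  -7 -> 7 -> 1 -> 5 -> 9 -> -9
  -37 -> 37 -> 31 -> 35 -> 39 -> -39
  3 -> 3 -> -3 -> 1 -> 5 -> -5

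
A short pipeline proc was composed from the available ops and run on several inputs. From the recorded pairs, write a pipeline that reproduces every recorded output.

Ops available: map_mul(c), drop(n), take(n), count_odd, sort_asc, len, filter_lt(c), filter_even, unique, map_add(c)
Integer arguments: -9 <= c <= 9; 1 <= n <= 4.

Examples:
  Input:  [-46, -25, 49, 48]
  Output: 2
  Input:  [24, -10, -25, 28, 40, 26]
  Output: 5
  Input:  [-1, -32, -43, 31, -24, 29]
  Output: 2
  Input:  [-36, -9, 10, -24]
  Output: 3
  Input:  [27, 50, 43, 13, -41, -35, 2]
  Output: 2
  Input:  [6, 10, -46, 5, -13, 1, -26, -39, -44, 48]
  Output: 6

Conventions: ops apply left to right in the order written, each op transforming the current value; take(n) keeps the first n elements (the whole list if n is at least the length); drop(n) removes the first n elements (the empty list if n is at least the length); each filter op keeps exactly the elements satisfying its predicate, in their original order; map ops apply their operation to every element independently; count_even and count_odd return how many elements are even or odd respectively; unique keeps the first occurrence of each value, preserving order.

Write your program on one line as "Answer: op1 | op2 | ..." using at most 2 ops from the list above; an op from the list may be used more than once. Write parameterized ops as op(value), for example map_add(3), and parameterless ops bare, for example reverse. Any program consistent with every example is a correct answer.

map_add(3) | count_odd

Check, running the answer program on each example:
  [-46, -25, 49, 48] -> [-43, -22, 52, 51] -> 2
  [24, -10, -25, 28, 40, 26] -> [27, -7, -22, 31, 43, 29] -> 5
  [-1, -32, -43, 31, -24, 29] -> [2, -29, -40, 34, -21, 32] -> 2
  [-36, -9, 10, -24] -> [-33, -6, 13, -21] -> 3
  [27, 50, 43, 13, -41, -35, 2] -> [30, 53, 46, 16, -38, -32, 5] -> 2
  [6, 10, -46, 5, -13, 1, -26, -39, -44, 48] -> [9, 13, -43, 8, -10, 4, -23, -36, -41, 51] -> 6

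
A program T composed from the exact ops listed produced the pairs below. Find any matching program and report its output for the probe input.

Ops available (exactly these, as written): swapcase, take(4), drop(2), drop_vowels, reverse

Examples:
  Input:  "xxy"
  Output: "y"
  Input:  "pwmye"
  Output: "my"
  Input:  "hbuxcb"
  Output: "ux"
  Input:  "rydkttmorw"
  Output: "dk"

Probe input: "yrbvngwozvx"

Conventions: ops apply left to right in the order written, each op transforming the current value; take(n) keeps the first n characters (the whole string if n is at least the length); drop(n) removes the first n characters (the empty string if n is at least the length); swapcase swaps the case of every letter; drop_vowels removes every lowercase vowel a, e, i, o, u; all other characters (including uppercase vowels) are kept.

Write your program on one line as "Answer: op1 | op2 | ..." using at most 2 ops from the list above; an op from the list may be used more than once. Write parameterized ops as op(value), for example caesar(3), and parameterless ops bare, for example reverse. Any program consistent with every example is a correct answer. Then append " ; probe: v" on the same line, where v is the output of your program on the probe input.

take(4) | drop(2) ; probe: "bv"

Check, running the answer program on each example:
  "xxy" -> "xxy" -> "y"
  "pwmye" -> "pwmy" -> "my"
  "hbuxcb" -> "hbux" -> "ux"
  "rydkttmorw" -> "rydk" -> "dk"
  probe: "yrbvngwozvx" -> "yrbv" -> "bv"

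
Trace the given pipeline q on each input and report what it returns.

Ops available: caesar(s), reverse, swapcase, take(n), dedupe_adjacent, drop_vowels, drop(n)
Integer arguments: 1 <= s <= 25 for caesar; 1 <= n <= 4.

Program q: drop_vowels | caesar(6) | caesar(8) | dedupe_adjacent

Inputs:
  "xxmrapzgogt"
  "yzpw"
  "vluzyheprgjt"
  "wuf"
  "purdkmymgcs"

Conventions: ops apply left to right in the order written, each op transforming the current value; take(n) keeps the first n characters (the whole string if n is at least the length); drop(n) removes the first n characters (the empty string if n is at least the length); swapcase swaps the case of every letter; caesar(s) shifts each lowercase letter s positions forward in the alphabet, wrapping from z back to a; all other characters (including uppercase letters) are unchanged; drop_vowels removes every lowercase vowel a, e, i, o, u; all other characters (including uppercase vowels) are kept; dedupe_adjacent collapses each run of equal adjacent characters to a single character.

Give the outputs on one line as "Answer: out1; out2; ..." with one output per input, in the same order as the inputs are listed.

"lafdnuh"; "mndk"; "jznmvdfuxh"; "kt"; "dfryamauqg"

Execution, op by op:
  "xxmrapzgogt" -> "xxmrpzggt" -> "ddsxvfmmz" -> "llafdnuuh" -> "lafdnuh"
  "yzpw" -> "yzpw" -> "efvc" -> "mndk" -> "mndk"
  "vluzyheprgjt" -> "vlzyhprgjt" -> "brfenvxmpz" -> "jznmvdfuxh" -> "jznmvdfuxh"
  "wuf" -> "wf" -> "cl" -> "kt" -> "kt"
  "purdkmymgcs" -> "prdkmymgcs" -> "vxjqsesmiy" -> "dfryamauqg" -> "dfryamauqg"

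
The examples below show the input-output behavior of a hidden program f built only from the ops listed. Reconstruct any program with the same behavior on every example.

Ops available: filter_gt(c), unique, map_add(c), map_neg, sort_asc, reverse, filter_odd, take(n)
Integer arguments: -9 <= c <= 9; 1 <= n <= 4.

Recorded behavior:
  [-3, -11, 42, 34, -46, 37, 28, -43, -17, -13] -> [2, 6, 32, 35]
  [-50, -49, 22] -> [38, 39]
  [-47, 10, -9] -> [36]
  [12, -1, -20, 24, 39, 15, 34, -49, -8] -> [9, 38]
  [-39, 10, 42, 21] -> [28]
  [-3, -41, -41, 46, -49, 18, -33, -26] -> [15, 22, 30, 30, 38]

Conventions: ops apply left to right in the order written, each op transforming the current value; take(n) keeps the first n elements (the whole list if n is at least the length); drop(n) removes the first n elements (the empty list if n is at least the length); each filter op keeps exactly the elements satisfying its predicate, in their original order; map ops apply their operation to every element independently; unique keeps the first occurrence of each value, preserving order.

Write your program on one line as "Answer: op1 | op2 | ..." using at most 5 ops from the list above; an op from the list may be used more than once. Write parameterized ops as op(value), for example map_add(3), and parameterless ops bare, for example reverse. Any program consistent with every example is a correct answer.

map_add(7) | map_neg | filter_gt(4) | sort_asc | map_add(-4)

Check, running the answer program on each example:
  [-3, -11, 42, 34, -46, 37, 28, -43, -17, -13] -> [4, -4, 49, 41, -39, 44, 35, -36, -10, -6] -> [-4, 4, -49, -41, 39, -44, -35, 36, 10, 6] -> [39, 36, 10, 6] -> [6, 10, 36, 39] -> [2, 6, 32, 35]
  [-50, -49, 22] -> [-43, -42, 29] -> [43, 42, -29] -> [43, 42] -> [42, 43] -> [38, 39]
  [-47, 10, -9] -> [-40, 17, -2] -> [40, -17, 2] -> [40] -> [40] -> [36]
  [12, -1, -20, 24, 39, 15, 34, -49, -8] -> [19, 6, -13, 31, 46, 22, 41, -42, -1] -> [-19, -6, 13, -31, -46, -22, -41, 42, 1] -> [13, 42] -> [13, 42] -> [9, 38]
  [-39, 10, 42, 21] -> [-32, 17, 49, 28] -> [32, -17, -49, -28] -> [32] -> [32] -> [28]
  [-3, -41, -41, 46, -49, 18, -33, -26] -> [4, -34, -34, 53, -42, 25, -26, -19] -> [-4, 34, 34, -53, 42, -25, 26, 19] -> [34, 34, 42, 26, 19] -> [19, 26, 34, 34, 42] -> [15, 22, 30, 30, 38]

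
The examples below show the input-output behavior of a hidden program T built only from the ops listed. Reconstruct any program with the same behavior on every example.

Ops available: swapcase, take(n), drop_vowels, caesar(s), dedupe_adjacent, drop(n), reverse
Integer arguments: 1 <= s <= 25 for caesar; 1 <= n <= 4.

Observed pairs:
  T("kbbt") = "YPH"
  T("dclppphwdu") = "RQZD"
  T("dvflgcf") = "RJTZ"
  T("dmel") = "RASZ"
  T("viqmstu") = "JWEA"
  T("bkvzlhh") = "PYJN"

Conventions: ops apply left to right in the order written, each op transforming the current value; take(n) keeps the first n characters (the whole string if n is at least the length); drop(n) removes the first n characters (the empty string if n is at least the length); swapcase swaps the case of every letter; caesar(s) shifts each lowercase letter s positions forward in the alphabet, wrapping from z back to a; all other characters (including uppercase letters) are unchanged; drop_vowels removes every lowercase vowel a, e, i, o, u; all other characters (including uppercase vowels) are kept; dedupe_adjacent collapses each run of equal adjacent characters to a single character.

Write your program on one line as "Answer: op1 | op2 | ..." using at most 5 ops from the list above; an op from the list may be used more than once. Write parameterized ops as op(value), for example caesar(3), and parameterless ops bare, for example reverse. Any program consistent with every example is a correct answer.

take(4) | dedupe_adjacent | caesar(14) | swapcase

Check, running the answer program on each example:
  "kbbt" -> "kbbt" -> "kbt" -> "yph" -> "YPH"
  "dclppphwdu" -> "dclp" -> "dclp" -> "rqzd" -> "RQZD"
  "dvflgcf" -> "dvfl" -> "dvfl" -> "rjtz" -> "RJTZ"
  "dmel" -> "dmel" -> "dmel" -> "rasz" -> "RASZ"
  "viqmstu" -> "viqm" -> "viqm" -> "jwea" -> "JWEA"
  "bkvzlhh" -> "bkvz" -> "bkvz" -> "pyjn" -> "PYJN"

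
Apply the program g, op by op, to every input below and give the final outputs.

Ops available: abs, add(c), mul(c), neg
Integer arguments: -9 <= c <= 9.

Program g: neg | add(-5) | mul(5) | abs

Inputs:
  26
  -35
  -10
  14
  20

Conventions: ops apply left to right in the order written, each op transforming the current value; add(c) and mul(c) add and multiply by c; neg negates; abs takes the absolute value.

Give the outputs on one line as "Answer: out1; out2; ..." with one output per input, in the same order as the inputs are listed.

Execution, op by op:
  26 -> -26 -> -31 -> -155 -> 155
  -35 -> 35 -> 30 -> 150 -> 150
  -10 -> 10 -> 5 -> 25 -> 25
  14 -> -14 -> -19 -> -95 -> 95
  20 -> -20 -> -25 -> -125 -> 125

155; 150; 25; 95; 125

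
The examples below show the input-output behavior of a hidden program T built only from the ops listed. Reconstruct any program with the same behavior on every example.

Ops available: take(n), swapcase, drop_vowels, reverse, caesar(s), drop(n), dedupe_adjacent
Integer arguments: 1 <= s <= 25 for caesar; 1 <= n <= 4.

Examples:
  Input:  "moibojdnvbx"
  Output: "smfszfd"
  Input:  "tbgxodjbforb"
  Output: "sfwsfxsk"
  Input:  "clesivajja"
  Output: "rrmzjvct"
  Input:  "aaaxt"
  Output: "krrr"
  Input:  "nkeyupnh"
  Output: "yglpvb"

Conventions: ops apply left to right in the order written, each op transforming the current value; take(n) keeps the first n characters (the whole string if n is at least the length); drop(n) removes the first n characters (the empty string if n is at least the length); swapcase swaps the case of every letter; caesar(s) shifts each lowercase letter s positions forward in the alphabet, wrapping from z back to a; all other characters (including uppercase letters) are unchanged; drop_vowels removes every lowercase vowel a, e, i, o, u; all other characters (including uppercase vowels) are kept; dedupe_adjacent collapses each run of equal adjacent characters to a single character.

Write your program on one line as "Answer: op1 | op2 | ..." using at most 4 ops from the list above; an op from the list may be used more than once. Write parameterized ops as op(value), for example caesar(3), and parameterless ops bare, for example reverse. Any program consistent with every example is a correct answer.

caesar(17) | drop_vowels | reverse

Check, running the answer program on each example:
  "moibojdnvbx" -> "dfzsfauemso" -> "dfzsfms" -> "smfszfd"
  "tbgxodjbforb" -> "ksxofuaswfis" -> "ksxfswfs" -> "sfwsfxsk"
  "clesivajja" -> "tcvjzmraar" -> "tcvjzmrr" -> "rrmzjvct"
  "aaaxt" -> "rrrok" -> "rrrk" -> "krrr"
  "nkeyupnh" -> "ebvplgey" -> "bvplgy" -> "yglpvb"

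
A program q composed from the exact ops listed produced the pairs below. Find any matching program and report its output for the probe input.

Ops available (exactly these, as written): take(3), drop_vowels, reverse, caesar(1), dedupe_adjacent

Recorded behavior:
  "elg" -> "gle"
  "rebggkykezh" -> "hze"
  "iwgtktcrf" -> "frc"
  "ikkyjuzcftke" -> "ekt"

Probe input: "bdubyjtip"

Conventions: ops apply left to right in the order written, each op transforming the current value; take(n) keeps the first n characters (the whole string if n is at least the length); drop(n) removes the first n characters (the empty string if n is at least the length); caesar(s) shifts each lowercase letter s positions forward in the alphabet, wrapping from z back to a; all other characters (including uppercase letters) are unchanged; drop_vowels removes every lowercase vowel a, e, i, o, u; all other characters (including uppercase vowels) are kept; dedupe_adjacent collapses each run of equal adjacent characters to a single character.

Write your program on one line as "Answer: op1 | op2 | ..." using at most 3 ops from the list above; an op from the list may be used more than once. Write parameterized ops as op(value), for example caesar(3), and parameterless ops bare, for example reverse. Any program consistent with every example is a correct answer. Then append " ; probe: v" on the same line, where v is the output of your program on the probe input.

reverse | dedupe_adjacent | take(3) ; probe: "pit"

Check, running the answer program on each example:
  "elg" -> "gle" -> "gle" -> "gle"
  "rebggkykezh" -> "hzekykggber" -> "hzekykgber" -> "hze"
  "iwgtktcrf" -> "frctktgwi" -> "frctktgwi" -> "frc"
  "ikkyjuzcftke" -> "ektfczujykki" -> "ektfczujyki" -> "ekt"
  probe: "bdubyjtip" -> "pitjybudb" -> "pitjybudb" -> "pit"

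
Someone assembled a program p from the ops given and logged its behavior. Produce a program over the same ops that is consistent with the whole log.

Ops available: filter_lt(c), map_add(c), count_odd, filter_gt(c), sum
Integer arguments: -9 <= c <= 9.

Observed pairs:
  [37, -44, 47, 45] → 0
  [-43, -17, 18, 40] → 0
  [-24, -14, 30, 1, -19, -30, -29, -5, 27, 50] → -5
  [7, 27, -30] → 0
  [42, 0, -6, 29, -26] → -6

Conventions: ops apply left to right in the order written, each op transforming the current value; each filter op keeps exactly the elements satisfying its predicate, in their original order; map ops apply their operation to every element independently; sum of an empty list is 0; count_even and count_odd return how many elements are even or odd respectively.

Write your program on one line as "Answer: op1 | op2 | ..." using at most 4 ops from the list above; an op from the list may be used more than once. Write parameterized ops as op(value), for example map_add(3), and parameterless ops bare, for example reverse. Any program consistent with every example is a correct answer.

filter_lt(9) | filter_gt(-7) | filter_lt(-1) | sum

Check, running the answer program on each example:
  [37, -44, 47, 45] -> [-44] -> [] -> [] -> 0
  [-43, -17, 18, 40] -> [-43, -17] -> [] -> [] -> 0
  [-24, -14, 30, 1, -19, -30, -29, -5, 27, 50] -> [-24, -14, 1, -19, -30, -29, -5] -> [1, -5] -> [-5] -> -5
  [7, 27, -30] -> [7, -30] -> [7] -> [] -> 0
  [42, 0, -6, 29, -26] -> [0, -6, -26] -> [0, -6] -> [-6] -> -6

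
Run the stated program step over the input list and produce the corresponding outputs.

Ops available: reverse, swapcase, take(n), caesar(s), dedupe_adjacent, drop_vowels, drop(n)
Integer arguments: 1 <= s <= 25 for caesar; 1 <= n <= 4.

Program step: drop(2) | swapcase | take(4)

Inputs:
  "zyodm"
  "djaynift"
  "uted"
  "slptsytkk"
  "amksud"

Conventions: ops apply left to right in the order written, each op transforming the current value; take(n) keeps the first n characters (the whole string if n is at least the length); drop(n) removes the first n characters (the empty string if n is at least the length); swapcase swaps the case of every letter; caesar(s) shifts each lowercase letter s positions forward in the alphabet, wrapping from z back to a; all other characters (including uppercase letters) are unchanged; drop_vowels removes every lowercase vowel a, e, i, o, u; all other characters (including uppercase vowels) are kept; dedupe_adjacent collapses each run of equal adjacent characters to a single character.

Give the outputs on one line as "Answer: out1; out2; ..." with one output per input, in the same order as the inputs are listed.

"ODM"; "AYNI"; "ED"; "PTSY"; "KSUD"

Execution, op by op:
  "zyodm" -> "odm" -> "ODM" -> "ODM"
  "djaynift" -> "aynift" -> "AYNIFT" -> "AYNI"
  "uted" -> "ed" -> "ED" -> "ED"
  "slptsytkk" -> "ptsytkk" -> "PTSYTKK" -> "PTSY"
  "amksud" -> "ksud" -> "KSUD" -> "KSUD"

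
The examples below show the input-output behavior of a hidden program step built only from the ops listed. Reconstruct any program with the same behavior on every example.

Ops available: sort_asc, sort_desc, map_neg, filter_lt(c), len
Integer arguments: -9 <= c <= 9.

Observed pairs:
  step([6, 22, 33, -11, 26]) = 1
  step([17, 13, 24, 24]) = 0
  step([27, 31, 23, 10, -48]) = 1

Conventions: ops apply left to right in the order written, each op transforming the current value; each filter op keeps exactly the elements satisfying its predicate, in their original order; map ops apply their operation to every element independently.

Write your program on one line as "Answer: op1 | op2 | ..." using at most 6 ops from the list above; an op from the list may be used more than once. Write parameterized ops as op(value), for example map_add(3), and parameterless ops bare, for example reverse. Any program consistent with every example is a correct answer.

map_neg | sort_asc | map_neg | filter_lt(-8) | len

Check, running the answer program on each example:
  [6, 22, 33, -11, 26] -> [-6, -22, -33, 11, -26] -> [-33, -26, -22, -6, 11] -> [33, 26, 22, 6, -11] -> [-11] -> 1
  [17, 13, 24, 24] -> [-17, -13, -24, -24] -> [-24, -24, -17, -13] -> [24, 24, 17, 13] -> [] -> 0
  [27, 31, 23, 10, -48] -> [-27, -31, -23, -10, 48] -> [-31, -27, -23, -10, 48] -> [31, 27, 23, 10, -48] -> [-48] -> 1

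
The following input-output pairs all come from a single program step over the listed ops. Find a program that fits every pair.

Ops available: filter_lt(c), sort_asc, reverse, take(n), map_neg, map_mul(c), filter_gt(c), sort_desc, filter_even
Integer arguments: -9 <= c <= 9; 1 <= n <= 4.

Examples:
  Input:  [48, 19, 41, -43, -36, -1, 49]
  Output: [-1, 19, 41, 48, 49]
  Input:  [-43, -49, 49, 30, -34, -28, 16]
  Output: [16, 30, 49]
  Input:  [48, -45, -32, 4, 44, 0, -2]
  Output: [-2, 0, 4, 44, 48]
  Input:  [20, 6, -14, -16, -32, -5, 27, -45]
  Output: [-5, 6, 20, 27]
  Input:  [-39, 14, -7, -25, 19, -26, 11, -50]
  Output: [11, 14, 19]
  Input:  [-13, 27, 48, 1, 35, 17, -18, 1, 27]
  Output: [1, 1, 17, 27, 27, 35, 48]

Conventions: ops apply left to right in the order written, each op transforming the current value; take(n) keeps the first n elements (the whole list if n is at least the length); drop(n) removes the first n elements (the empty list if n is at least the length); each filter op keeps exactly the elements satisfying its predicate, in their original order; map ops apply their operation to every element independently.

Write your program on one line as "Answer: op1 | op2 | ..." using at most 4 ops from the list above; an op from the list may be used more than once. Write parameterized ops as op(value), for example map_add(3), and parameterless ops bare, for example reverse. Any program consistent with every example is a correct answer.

sort_asc | map_neg | filter_lt(7) | map_neg

Check, running the answer program on each example:
  [48, 19, 41, -43, -36, -1, 49] -> [-43, -36, -1, 19, 41, 48, 49] -> [43, 36, 1, -19, -41, -48, -49] -> [1, -19, -41, -48, -49] -> [-1, 19, 41, 48, 49]
  [-43, -49, 49, 30, -34, -28, 16] -> [-49, -43, -34, -28, 16, 30, 49] -> [49, 43, 34, 28, -16, -30, -49] -> [-16, -30, -49] -> [16, 30, 49]
  [48, -45, -32, 4, 44, 0, -2] -> [-45, -32, -2, 0, 4, 44, 48] -> [45, 32, 2, 0, -4, -44, -48] -> [2, 0, -4, -44, -48] -> [-2, 0, 4, 44, 48]
  [20, 6, -14, -16, -32, -5, 27, -45] -> [-45, -32, -16, -14, -5, 6, 20, 27] -> [45, 32, 16, 14, 5, -6, -20, -27] -> [5, -6, -20, -27] -> [-5, 6, 20, 27]
  [-39, 14, -7, -25, 19, -26, 11, -50] -> [-50, -39, -26, -25, -7, 11, 14, 19] -> [50, 39, 26, 25, 7, -11, -14, -19] -> [-11, -14, -19] -> [11, 14, 19]
  [-13, 27, 48, 1, 35, 17, -18, 1, 27] -> [-18, -13, 1, 1, 17, 27, 27, 35, 48] -> [18, 13, -1, -1, -17, -27, -27, -35, -48] -> [-1, -1, -17, -27, -27, -35, -48] -> [1, 1, 17, 27, 27, 35, 48]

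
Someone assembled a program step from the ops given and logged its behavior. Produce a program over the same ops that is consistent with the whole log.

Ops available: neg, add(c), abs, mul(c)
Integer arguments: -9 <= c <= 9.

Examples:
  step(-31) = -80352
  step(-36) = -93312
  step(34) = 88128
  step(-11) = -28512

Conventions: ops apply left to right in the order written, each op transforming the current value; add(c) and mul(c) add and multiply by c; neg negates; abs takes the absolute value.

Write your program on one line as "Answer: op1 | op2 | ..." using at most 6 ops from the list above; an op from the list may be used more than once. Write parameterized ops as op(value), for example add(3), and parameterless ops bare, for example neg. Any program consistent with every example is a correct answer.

mul(-9) | mul(8) | mul(-9) | mul(-4) | neg

Check, running the answer program on each example:
  -31 -> 279 -> 2232 -> -20088 -> 80352 -> -80352
  -36 -> 324 -> 2592 -> -23328 -> 93312 -> -93312
  34 -> -306 -> -2448 -> 22032 -> -88128 -> 88128
  -11 -> 99 -> 792 -> -7128 -> 28512 -> -28512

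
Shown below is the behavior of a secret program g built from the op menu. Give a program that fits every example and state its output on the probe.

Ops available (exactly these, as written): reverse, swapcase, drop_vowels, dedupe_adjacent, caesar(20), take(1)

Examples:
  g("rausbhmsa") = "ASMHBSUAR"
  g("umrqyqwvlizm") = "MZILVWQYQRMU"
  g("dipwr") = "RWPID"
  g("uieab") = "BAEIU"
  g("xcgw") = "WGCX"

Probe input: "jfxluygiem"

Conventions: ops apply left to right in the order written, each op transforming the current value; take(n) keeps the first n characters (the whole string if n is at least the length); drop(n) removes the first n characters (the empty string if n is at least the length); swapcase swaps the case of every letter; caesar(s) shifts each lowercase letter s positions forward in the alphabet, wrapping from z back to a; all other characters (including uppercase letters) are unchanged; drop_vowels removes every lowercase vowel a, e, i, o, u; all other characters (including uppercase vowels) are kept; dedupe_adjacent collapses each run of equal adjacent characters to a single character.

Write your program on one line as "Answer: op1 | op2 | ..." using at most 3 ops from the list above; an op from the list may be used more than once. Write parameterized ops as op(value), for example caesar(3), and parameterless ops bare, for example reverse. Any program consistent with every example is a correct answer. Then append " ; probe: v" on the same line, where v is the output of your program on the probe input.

reverse | swapcase ; probe: "MEIGYULXFJ"

Check, running the answer program on each example:
  "rausbhmsa" -> "asmhbsuar" -> "ASMHBSUAR"
  "umrqyqwvlizm" -> "mzilvwqyqrmu" -> "MZILVWQYQRMU"
  "dipwr" -> "rwpid" -> "RWPID"
  "uieab" -> "baeiu" -> "BAEIU"
  "xcgw" -> "wgcx" -> "WGCX"
  probe: "jfxluygiem" -> "meigyulxfj" -> "MEIGYULXFJ"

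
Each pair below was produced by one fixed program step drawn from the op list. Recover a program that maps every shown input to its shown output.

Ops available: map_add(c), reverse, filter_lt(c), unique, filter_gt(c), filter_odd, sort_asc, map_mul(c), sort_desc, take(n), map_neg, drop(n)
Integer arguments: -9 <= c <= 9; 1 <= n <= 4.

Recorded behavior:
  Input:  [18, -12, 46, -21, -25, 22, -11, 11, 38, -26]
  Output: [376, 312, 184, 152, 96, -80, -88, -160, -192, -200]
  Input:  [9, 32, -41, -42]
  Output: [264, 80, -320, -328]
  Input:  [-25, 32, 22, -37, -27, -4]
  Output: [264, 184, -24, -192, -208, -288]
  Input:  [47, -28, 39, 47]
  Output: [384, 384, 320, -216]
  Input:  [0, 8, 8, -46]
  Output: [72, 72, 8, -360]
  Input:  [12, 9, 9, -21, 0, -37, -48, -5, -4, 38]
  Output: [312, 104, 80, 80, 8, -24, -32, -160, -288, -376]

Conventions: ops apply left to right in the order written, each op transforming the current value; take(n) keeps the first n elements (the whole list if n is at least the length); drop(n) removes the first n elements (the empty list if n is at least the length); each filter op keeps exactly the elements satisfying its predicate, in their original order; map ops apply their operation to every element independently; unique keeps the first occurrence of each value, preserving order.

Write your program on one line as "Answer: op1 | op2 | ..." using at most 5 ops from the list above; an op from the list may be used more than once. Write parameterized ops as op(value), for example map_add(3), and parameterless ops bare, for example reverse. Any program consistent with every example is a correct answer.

map_mul(8) | map_add(3) | sort_desc | map_add(5)

Check, running the answer program on each example:
  [18, -12, 46, -21, -25, 22, -11, 11, 38, -26] -> [144, -96, 368, -168, -200, 176, -88, 88, 304, -208] -> [147, -93, 371, -165, -197, 179, -85, 91, 307, -205] -> [371, 307, 179, 147, 91, -85, -93, -165, -197, -205] -> [376, 312, 184, 152, 96, -80, -88, -160, -192, -200]
  [9, 32, -41, -42] -> [72, 256, -328, -336] -> [75, 259, -325, -333] -> [259, 75, -325, -333] -> [264, 80, -320, -328]
  [-25, 32, 22, -37, -27, -4] -> [-200, 256, 176, -296, -216, -32] -> [-197, 259, 179, -293, -213, -29] -> [259, 179, -29, -197, -213, -293] -> [264, 184, -24, -192, -208, -288]
  [47, -28, 39, 47] -> [376, -224, 312, 376] -> [379, -221, 315, 379] -> [379, 379, 315, -221] -> [384, 384, 320, -216]
  [0, 8, 8, -46] -> [0, 64, 64, -368] -> [3, 67, 67, -365] -> [67, 67, 3, -365] -> [72, 72, 8, -360]
  [12, 9, 9, -21, 0, -37, -48, -5, -4, 38] -> [96, 72, 72, -168, 0, -296, -384, -40, -32, 304] -> [99, 75, 75, -165, 3, -293, -381, -37, -29, 307] -> [307, 99, 75, 75, 3, -29, -37, -165, -293, -381] -> [312, 104, 80, 80, 8, -24, -32, -160, -288, -376]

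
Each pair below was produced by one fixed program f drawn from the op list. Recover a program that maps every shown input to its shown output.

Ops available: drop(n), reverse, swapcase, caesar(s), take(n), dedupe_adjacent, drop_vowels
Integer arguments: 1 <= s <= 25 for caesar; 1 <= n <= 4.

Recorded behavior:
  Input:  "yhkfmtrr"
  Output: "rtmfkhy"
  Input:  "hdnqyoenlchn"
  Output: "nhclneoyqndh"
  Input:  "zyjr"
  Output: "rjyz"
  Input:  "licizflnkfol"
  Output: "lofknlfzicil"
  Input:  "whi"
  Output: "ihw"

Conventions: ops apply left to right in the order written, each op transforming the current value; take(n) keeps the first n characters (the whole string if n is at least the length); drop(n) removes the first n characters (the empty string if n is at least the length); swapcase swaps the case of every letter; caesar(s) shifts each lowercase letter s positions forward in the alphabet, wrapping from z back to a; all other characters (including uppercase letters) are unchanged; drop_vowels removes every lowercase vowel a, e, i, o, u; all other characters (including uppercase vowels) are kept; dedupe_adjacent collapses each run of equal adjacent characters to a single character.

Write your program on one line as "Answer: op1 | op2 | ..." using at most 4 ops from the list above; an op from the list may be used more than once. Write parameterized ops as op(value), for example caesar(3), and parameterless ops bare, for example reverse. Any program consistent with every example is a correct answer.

swapcase | reverse | dedupe_adjacent | swapcase

Check, running the answer program on each example:
  "yhkfmtrr" -> "YHKFMTRR" -> "RRTMFKHY" -> "RTMFKHY" -> "rtmfkhy"
  "hdnqyoenlchn" -> "HDNQYOENLCHN" -> "NHCLNEOYQNDH" -> "NHCLNEOYQNDH" -> "nhclneoyqndh"
  "zyjr" -> "ZYJR" -> "RJYZ" -> "RJYZ" -> "rjyz"
  "licizflnkfol" -> "LICIZFLNKFOL" -> "LOFKNLFZICIL" -> "LOFKNLFZICIL" -> "lofknlfzicil"
  "whi" -> "WHI" -> "IHW" -> "IHW" -> "ihw"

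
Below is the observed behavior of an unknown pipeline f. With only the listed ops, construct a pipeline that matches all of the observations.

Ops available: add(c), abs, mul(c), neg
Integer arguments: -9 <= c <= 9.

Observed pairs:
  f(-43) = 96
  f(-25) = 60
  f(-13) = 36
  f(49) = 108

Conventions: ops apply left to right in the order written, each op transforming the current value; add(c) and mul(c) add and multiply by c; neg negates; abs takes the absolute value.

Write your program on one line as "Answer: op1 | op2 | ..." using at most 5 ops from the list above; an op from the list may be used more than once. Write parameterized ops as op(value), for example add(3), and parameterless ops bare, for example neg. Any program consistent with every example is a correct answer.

abs | neg | add(1) | add(-6) | mul(-2)

Check, running the answer program on each example:
  -43 -> 43 -> -43 -> -42 -> -48 -> 96
  -25 -> 25 -> -25 -> -24 -> -30 -> 60
  -13 -> 13 -> -13 -> -12 -> -18 -> 36
  49 -> 49 -> -49 -> -48 -> -54 -> 108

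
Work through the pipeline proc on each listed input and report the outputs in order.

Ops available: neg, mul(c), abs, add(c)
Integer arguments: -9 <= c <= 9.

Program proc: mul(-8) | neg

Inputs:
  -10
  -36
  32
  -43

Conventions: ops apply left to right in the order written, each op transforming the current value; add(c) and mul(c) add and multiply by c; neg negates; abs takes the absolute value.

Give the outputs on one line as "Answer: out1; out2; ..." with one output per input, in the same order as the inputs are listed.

-80; -288; 256; -344

Execution, op by op:
  -10 -> 80 -> -80
  -36 -> 288 -> -288
  32 -> -256 -> 256
  -43 -> 344 -> -344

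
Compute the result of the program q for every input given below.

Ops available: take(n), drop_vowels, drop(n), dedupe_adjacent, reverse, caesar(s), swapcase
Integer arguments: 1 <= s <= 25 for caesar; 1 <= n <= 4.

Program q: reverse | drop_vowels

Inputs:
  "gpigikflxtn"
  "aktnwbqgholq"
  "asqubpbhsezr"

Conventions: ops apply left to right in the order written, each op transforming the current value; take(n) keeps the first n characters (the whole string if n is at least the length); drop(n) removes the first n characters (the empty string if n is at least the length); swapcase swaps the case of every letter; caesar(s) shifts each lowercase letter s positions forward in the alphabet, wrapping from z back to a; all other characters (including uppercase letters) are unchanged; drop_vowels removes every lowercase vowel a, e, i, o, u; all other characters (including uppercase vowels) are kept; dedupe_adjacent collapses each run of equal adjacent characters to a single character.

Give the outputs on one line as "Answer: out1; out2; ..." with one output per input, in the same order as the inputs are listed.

"ntxlfkgpg"; "qlhgqbwntk"; "rzshbpbqs"

Execution, op by op:
  "gpigikflxtn" -> "ntxlfkigipg" -> "ntxlfkgpg"
  "aktnwbqgholq" -> "qlohgqbwntka" -> "qlhgqbwntk"
  "asqubpbhsezr" -> "rzeshbpbuqsa" -> "rzshbpbqs"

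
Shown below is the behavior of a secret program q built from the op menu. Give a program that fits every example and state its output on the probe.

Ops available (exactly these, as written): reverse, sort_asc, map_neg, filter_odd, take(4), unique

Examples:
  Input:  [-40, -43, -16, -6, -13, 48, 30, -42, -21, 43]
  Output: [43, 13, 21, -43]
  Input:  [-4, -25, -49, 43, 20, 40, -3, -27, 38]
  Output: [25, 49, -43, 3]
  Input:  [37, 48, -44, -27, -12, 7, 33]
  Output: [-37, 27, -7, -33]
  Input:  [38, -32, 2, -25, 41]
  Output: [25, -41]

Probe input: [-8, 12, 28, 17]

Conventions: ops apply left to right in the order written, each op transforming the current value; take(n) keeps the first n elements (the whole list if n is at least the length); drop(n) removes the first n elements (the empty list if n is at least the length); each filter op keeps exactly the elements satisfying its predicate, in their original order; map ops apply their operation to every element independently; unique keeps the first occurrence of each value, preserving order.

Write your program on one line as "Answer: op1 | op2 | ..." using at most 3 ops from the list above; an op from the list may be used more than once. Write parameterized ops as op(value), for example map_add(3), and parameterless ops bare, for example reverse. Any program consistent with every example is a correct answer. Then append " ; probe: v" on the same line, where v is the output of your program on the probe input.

filter_odd | map_neg | take(4) ; probe: [-17]

Check, running the answer program on each example:
  [-40, -43, -16, -6, -13, 48, 30, -42, -21, 43] -> [-43, -13, -21, 43] -> [43, 13, 21, -43] -> [43, 13, 21, -43]
  [-4, -25, -49, 43, 20, 40, -3, -27, 38] -> [-25, -49, 43, -3, -27] -> [25, 49, -43, 3, 27] -> [25, 49, -43, 3]
  [37, 48, -44, -27, -12, 7, 33] -> [37, -27, 7, 33] -> [-37, 27, -7, -33] -> [-37, 27, -7, -33]
  [38, -32, 2, -25, 41] -> [-25, 41] -> [25, -41] -> [25, -41]
  probe: [-8, 12, 28, 17] -> [17] -> [-17] -> [-17]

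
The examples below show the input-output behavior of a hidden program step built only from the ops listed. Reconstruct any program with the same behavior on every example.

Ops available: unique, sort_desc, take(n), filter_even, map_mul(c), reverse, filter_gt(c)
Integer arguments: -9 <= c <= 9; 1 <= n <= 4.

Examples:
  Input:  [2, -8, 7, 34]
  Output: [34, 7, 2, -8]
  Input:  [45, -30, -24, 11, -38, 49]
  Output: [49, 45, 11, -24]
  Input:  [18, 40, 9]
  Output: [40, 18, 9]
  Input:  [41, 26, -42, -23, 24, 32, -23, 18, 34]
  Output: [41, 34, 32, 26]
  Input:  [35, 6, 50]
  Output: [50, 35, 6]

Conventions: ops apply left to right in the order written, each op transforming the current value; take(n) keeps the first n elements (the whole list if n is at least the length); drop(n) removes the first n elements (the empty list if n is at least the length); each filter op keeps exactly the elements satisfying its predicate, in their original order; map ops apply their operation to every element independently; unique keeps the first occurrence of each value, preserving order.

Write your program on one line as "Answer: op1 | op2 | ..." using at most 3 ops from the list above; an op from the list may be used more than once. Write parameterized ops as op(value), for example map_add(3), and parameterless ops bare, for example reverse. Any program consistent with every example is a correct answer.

unique | sort_desc | take(4)

Check, running the answer program on each example:
  [2, -8, 7, 34] -> [2, -8, 7, 34] -> [34, 7, 2, -8] -> [34, 7, 2, -8]
  [45, -30, -24, 11, -38, 49] -> [45, -30, -24, 11, -38, 49] -> [49, 45, 11, -24, -30, -38] -> [49, 45, 11, -24]
  [18, 40, 9] -> [18, 40, 9] -> [40, 18, 9] -> [40, 18, 9]
  [41, 26, -42, -23, 24, 32, -23, 18, 34] -> [41, 26, -42, -23, 24, 32, 18, 34] -> [41, 34, 32, 26, 24, 18, -23, -42] -> [41, 34, 32, 26]
  [35, 6, 50] -> [35, 6, 50] -> [50, 35, 6] -> [50, 35, 6]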